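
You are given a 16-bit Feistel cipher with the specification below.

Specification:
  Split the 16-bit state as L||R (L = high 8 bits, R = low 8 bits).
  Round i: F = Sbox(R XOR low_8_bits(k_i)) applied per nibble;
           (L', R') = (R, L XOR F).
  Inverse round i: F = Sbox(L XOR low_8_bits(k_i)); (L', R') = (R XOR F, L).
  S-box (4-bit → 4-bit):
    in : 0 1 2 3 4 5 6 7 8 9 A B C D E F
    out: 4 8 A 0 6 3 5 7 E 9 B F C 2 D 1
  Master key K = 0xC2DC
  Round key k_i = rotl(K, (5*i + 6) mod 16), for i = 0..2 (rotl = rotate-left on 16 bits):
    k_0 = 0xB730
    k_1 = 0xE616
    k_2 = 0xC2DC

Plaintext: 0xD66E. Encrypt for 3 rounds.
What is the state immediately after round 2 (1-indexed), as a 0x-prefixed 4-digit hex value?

s_0 = plaintext = 0xD66E
s_1 = Round(s_0, k_0) = 0x6EEB
s_2 = Round(s_1, k_1) = 0xEB7C
s_3 = Round(s_2, k_2) = 0x7C5F

0xEB7C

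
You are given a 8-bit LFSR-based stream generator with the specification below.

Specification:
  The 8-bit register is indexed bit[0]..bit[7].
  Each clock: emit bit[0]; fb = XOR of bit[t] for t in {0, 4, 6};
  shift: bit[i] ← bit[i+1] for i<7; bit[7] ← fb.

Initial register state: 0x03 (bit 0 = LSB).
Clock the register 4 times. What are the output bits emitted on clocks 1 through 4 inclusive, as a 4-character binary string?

1100

reg_0 = 0x03
clock 1: out=1, reg = 0x81
clock 2: out=1, reg = 0xC0
clock 3: out=0, reg = 0xE0
clock 4: out=0, reg = 0xF0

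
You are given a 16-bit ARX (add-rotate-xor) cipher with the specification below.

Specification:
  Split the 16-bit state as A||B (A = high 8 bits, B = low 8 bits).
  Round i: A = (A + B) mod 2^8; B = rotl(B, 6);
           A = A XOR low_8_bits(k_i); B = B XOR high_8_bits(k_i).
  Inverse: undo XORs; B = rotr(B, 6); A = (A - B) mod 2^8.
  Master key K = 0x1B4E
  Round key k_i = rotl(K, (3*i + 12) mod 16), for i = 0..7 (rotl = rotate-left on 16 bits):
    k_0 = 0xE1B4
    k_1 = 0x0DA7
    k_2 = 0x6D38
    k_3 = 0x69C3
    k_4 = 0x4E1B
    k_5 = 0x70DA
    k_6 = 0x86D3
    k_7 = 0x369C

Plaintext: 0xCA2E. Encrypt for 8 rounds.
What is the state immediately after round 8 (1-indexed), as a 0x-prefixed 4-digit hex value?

s_0 = plaintext = 0xCA2E
s_1 = Round(s_0, k_0) = 0x4C6A
s_2 = Round(s_1, k_1) = 0x1197
s_3 = Round(s_2, k_2) = 0x9088
s_4 = Round(s_3, k_3) = 0xDB4B
s_5 = Round(s_4, k_4) = 0x3D9C
s_6 = Round(s_5, k_5) = 0x0357
s_7 = Round(s_6, k_6) = 0x8953
s_8 = Round(s_7, k_7) = 0x40E2

0x40E2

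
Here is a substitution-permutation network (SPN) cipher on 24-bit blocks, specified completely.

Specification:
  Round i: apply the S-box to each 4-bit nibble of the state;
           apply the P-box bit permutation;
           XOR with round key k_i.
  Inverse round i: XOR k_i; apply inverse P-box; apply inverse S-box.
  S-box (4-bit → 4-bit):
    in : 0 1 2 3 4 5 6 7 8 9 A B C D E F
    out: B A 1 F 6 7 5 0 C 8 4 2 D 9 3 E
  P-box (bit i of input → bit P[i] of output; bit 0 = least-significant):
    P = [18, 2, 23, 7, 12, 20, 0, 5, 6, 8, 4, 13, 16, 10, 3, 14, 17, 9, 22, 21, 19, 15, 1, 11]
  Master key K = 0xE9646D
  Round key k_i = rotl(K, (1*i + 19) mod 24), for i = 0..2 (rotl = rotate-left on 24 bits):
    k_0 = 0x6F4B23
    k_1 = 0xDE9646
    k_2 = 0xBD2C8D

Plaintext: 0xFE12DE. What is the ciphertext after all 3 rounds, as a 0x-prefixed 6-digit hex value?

s_0 = plaintext = 0xFE12DE
s_1 = Round(s_0, k_0) = 0x699545
s_2 = Round(s_1, k_1) = 0x62D711
s_3 = Round(s_2, k_2) = 0xA66C2B

0xA66C2B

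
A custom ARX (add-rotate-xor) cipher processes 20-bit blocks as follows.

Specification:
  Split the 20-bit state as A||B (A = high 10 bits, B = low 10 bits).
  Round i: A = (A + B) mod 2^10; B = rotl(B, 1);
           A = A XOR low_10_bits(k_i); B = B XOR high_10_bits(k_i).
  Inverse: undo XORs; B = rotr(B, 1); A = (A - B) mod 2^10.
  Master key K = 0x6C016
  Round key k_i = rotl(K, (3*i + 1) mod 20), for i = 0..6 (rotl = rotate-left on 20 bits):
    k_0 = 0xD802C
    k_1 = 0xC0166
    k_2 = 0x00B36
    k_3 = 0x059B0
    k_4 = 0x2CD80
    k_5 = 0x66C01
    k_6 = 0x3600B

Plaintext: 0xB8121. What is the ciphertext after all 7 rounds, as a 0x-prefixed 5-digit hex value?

0xDDD38

s_0 = plaintext = 0xB8121
s_1 = Round(s_0, k_0) = 0x0B522
s_2 = Round(s_1, k_1) = 0x0A544
s_3 = Round(s_2, k_2) = 0x96E8A
s_4 = Round(s_3, k_3) = 0x55503
s_5 = Round(s_4, k_4) = 0xF62B5
s_6 = Round(s_5, k_5) = 0xA30F0
s_7 = Round(s_6, k_6) = 0xDDD38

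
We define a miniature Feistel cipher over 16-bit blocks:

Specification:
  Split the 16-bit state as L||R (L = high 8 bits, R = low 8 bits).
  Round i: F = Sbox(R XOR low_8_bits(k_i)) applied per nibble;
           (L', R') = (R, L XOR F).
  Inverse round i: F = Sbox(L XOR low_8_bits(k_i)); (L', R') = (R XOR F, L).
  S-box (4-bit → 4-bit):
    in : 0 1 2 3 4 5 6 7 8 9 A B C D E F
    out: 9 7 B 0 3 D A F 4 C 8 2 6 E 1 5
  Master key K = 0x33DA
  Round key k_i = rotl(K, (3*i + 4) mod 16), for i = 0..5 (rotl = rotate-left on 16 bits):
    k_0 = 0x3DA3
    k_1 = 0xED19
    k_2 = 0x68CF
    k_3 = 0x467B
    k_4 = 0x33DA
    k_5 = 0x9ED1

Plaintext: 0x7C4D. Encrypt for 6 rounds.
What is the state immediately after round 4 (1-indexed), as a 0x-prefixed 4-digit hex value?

s_0 = plaintext = 0x7C4D
s_1 = Round(s_0, k_0) = 0x4D6D
s_2 = Round(s_1, k_1) = 0x6DBE
s_3 = Round(s_2, k_2) = 0xBE9A
s_4 = Round(s_3, k_3) = 0x9AA9
s_5 = Round(s_4, k_4) = 0xA96A
s_6 = Round(s_5, k_5) = 0x6A8B

0x9AA9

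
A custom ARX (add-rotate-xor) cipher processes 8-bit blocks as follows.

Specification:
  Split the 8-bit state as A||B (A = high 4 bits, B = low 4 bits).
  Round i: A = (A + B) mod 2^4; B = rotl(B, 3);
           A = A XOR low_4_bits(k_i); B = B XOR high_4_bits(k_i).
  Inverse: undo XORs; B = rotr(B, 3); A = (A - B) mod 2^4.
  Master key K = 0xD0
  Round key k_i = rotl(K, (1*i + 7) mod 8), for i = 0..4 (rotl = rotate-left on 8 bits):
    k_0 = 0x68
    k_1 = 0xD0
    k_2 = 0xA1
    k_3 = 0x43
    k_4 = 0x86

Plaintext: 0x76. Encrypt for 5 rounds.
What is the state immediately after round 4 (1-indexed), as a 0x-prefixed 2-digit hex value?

s_0 = plaintext = 0x76
s_1 = Round(s_0, k_0) = 0x55
s_2 = Round(s_1, k_1) = 0xA7
s_3 = Round(s_2, k_2) = 0x01
s_4 = Round(s_3, k_3) = 0x2C
s_5 = Round(s_4, k_4) = 0x8E

0x2C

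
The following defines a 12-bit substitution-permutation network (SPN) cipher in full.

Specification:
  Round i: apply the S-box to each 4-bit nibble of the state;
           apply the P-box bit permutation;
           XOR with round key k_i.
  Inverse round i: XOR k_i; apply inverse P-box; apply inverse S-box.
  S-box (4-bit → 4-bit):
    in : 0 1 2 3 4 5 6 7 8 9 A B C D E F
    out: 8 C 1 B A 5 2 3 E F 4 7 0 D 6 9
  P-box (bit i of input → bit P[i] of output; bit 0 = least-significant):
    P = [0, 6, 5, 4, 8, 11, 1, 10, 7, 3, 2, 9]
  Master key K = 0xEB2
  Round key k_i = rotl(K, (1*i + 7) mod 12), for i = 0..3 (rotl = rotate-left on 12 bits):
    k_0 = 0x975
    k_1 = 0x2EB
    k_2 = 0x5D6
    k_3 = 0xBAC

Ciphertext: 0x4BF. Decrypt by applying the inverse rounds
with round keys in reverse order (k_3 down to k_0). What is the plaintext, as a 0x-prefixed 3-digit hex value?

0x1F9

s_0 = ciphertext = 0x4BF
s_1 = InvRound(s_0, k_3) = 0x09F
s_2 = InvRound(s_1, k_2) = 0x6F7
s_3 = InvRound(s_2, k_1) = 0xE00
s_4 = InvRound(s_3, k_0) = 0x1F9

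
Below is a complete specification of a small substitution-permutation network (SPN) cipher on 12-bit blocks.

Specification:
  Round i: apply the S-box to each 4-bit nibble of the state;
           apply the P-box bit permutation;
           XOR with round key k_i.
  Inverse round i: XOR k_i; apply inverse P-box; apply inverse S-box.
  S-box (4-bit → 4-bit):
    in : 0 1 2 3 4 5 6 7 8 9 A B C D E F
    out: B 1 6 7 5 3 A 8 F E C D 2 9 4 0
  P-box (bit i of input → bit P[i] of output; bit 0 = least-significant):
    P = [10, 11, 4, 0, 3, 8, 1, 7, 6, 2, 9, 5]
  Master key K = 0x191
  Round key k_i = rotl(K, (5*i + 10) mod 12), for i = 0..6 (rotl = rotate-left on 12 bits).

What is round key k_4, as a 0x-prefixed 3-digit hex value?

K = 0x191
k_0 = rotl(K, (5*0+10) mod 12) = rotl(K, 10) = 0x464
k_1 = rotl(K, (5*1+10) mod 12) = rotl(K, 3) = 0xC88
k_2 = rotl(K, (5*2+10) mod 12) = rotl(K, 8) = 0x119
k_3 = rotl(K, (5*3+10) mod 12) = rotl(K, 1) = 0x322
k_4 = rotl(K, (5*4+10) mod 12) = rotl(K, 6) = 0x446

0x446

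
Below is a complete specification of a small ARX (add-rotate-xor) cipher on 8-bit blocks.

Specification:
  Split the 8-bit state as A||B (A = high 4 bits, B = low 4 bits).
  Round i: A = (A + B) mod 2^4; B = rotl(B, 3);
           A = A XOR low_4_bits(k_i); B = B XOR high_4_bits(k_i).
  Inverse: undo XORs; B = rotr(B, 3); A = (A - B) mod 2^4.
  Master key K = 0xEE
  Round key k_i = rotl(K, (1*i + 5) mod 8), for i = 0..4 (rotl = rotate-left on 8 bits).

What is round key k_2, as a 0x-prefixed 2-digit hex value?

K = 0xEE
k_0 = rotl(K, (1*0+5) mod 8) = rotl(K, 5) = 0xDD
k_1 = rotl(K, (1*1+5) mod 8) = rotl(K, 6) = 0xBB
k_2 = rotl(K, (1*2+5) mod 8) = rotl(K, 7) = 0x77

0x77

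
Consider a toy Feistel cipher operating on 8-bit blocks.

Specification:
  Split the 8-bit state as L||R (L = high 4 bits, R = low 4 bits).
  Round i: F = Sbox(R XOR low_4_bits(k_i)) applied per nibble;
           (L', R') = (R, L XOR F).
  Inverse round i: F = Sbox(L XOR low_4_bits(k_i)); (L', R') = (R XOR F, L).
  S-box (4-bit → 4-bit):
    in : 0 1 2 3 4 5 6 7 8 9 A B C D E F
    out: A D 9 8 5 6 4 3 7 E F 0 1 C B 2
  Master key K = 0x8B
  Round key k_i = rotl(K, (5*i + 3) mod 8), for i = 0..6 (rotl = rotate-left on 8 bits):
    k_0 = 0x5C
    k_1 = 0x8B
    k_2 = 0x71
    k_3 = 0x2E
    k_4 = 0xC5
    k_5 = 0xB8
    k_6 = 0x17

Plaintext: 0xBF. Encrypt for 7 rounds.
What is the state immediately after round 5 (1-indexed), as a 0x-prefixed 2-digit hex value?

s_0 = plaintext = 0xBF
s_1 = Round(s_0, k_0) = 0xF3
s_2 = Round(s_1, k_1) = 0x38
s_3 = Round(s_2, k_2) = 0x8D
s_4 = Round(s_3, k_3) = 0xD0
s_5 = Round(s_4, k_4) = 0x0B
s_6 = Round(s_5, k_5) = 0xB8
s_7 = Round(s_6, k_6) = 0x89

0x0B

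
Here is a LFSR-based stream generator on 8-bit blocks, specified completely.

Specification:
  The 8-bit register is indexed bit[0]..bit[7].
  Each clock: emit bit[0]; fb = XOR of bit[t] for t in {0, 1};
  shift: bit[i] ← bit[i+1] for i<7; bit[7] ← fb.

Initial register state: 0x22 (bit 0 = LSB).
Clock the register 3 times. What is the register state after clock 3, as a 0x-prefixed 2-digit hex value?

reg_0 = 0x22
clock 1: out=0, reg = 0x91
clock 2: out=1, reg = 0xC8
clock 3: out=0, reg = 0x64

0x64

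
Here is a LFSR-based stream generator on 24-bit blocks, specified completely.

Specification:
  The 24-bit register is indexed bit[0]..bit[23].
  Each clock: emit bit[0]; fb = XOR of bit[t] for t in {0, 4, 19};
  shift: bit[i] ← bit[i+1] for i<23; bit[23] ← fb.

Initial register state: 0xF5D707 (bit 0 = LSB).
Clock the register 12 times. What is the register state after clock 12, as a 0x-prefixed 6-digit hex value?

reg_0 = 0xF5D707
clock 1: out=1, reg = 0xFAEB83
clock 2: out=1, reg = 0x7D75C1
clock 3: out=1, reg = 0x3EBAE0
clock 4: out=0, reg = 0x9F5D70
clock 5: out=0, reg = 0x4FAEB8
clock 6: out=0, reg = 0x27D75C
clock 7: out=0, reg = 0x93EBAE
clock 8: out=0, reg = 0x49F5D7
clock 9: out=1, reg = 0xA4FAEB
clock 10: out=1, reg = 0xD27D75
clock 11: out=1, reg = 0x693EBA
clock 12: out=0, reg = 0x349F5D

0x349F5D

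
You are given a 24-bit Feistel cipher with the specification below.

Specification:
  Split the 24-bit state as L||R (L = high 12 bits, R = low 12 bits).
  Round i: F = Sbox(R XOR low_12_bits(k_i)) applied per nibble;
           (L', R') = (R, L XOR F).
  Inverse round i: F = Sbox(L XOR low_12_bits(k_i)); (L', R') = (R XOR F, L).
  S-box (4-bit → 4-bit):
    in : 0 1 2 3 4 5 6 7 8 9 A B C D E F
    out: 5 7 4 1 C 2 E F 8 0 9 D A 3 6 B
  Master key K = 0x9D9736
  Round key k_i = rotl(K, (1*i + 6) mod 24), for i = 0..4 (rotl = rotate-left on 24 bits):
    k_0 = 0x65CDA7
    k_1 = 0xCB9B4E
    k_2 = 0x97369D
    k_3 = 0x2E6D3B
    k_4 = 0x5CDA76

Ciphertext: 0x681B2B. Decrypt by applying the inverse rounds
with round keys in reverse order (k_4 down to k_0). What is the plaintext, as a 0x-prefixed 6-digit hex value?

0xD10D38

s_0 = ciphertext = 0x681B2B
s_1 = InvRound(s_0, k_4) = 0x194681
s_2 = InvRound(s_1, k_3) = 0xC1A194
s_3 = InvRound(s_2, k_2) = 0x81BC1A
s_4 = InvRound(s_3, k_1) = 0xD3881B
s_5 = InvRound(s_4, k_0) = 0xD10D38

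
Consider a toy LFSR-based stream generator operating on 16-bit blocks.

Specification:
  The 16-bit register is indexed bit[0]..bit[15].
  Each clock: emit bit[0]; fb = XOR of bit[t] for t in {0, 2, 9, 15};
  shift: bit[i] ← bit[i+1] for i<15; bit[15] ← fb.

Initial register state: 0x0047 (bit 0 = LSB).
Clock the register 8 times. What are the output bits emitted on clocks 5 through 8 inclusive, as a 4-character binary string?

reg_0 = 0x0047
clock 1: out=1, reg = 0x0023
clock 2: out=1, reg = 0x8011
clock 3: out=1, reg = 0x4008
clock 4: out=0, reg = 0x2004
clock 5: out=0, reg = 0x9002
clock 6: out=0, reg = 0xC801
clock 7: out=1, reg = 0x6400
clock 8: out=0, reg = 0x3200

0010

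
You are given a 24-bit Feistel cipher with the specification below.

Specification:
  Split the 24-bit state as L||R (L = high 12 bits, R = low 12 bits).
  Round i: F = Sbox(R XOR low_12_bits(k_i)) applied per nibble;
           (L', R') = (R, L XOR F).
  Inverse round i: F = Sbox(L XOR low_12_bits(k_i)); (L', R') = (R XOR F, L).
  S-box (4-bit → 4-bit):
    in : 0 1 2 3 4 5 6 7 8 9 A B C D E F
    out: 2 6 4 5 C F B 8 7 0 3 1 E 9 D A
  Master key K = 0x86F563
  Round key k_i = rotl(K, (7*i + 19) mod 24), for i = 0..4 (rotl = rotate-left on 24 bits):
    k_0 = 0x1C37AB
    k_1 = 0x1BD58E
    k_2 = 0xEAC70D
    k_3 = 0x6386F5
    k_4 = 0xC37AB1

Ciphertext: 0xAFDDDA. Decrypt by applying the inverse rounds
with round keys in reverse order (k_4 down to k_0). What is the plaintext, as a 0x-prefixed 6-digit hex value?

s_0 = ciphertext = 0xAFDDDA
s_1 = InvRound(s_0, k_4) = 0xF14AFD
s_2 = InvRound(s_1, k_3) = 0xA2BF14
s_3 = InvRound(s_2, k_2) = 0x65FA2B
s_4 = InvRound(s_3, k_1) = 0xFBD65F
s_5 = InvRound(s_4, k_0) = 0x134FBD

0x134FBD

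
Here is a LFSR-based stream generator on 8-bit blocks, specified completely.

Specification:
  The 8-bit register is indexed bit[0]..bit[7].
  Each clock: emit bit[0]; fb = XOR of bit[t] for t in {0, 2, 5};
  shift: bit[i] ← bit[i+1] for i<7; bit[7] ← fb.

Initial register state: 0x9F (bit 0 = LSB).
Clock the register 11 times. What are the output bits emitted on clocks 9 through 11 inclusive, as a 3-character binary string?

001

reg_0 = 0x9F
clock 1: out=1, reg = 0x4F
clock 2: out=1, reg = 0x27
clock 3: out=1, reg = 0x93
clock 4: out=1, reg = 0xC9
clock 5: out=1, reg = 0xE4
clock 6: out=0, reg = 0x72
clock 7: out=0, reg = 0xB9
clock 8: out=1, reg = 0x5C
clock 9: out=0, reg = 0xAE
clock 10: out=0, reg = 0x57
clock 11: out=1, reg = 0x2B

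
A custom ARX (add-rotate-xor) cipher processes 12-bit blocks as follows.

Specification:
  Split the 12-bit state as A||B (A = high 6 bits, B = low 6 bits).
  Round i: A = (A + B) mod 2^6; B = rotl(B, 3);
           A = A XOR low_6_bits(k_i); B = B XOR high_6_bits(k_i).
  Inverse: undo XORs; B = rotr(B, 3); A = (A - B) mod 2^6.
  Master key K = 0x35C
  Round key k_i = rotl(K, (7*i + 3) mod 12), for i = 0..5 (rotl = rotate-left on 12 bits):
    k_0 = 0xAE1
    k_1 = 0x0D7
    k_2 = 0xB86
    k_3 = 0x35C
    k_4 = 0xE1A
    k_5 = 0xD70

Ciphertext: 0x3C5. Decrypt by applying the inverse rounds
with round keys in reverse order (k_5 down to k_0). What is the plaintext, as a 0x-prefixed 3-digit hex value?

s_0 = ciphertext = 0x3C5
s_1 = InvRound(s_0, k_5) = 0xE46
s_2 = InvRound(s_1, k_4) = 0xB37
s_3 = InvRound(s_2, k_3) = 0x657
s_4 = InvRound(s_3, k_2) = 0x40F
s_5 = InvRound(s_4, k_1) = 0x9A1
s_6 = InvRound(s_5, k_0) = 0xD91

0xD91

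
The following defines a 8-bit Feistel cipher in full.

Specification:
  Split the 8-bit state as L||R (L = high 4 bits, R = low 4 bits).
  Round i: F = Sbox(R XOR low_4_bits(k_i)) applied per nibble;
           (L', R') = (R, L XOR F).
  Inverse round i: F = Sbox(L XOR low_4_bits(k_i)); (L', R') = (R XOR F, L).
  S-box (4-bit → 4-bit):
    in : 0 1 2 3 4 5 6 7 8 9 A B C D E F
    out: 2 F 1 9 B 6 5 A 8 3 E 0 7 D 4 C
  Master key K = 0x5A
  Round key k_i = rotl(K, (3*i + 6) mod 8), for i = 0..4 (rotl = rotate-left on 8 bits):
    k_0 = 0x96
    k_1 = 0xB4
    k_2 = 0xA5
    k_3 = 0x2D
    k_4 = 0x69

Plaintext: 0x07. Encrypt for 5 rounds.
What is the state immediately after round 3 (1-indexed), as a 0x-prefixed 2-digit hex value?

0x7E

s_0 = plaintext = 0x07
s_1 = Round(s_0, k_0) = 0x7F
s_2 = Round(s_1, k_1) = 0xF7
s_3 = Round(s_2, k_2) = 0x7E
s_4 = Round(s_3, k_3) = 0xEE
s_5 = Round(s_4, k_4) = 0xE4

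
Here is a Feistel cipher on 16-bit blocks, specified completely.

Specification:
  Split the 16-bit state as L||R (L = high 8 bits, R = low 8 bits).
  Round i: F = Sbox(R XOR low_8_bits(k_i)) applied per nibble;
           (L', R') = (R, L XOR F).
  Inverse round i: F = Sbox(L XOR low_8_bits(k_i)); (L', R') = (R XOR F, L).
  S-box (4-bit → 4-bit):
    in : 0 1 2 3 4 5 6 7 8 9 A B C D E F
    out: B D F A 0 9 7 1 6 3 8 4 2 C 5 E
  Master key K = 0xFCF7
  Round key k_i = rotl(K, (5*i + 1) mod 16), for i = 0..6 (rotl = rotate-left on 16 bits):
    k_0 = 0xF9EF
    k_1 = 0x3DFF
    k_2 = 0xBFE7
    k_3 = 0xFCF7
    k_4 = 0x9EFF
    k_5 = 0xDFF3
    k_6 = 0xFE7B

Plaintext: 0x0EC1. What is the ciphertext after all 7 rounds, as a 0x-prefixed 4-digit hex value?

s_0 = plaintext = 0x0EC1
s_1 = Round(s_0, k_0) = 0xC1FB
s_2 = Round(s_1, k_1) = 0xFB71
s_3 = Round(s_2, k_2) = 0x71CC
s_4 = Round(s_3, k_3) = 0xCCD5
s_5 = Round(s_4, k_4) = 0xD534
s_6 = Round(s_5, k_5) = 0x34F4
s_7 = Round(s_6, k_6) = 0xF45A

0xF45A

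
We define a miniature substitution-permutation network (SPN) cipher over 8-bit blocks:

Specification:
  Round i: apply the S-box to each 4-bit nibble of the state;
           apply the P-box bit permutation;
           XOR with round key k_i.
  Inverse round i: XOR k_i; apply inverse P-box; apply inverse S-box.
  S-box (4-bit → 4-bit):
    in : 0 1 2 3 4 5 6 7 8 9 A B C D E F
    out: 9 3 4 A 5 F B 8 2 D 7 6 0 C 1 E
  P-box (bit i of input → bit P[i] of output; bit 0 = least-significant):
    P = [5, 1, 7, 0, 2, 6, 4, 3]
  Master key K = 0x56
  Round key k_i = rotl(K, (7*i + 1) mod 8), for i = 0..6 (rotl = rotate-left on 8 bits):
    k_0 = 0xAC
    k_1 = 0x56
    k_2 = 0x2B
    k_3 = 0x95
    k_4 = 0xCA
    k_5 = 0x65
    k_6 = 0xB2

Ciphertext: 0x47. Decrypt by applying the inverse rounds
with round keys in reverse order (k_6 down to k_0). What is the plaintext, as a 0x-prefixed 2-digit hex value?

s_0 = ciphertext = 0x47
s_1 = InvRound(s_0, k_6) = 0xA9
s_2 = InvRound(s_1, k_5) = 0x62
s_3 = InvRound(s_2, k_4) = 0x74
s_4 = InvRound(s_3, k_3) = 0x89
s_5 = InvRound(s_4, k_2) = 0xCA
s_6 = InvRound(s_5, k_1) = 0x92
s_7 = InvRound(s_6, k_0) = 0x91

0x91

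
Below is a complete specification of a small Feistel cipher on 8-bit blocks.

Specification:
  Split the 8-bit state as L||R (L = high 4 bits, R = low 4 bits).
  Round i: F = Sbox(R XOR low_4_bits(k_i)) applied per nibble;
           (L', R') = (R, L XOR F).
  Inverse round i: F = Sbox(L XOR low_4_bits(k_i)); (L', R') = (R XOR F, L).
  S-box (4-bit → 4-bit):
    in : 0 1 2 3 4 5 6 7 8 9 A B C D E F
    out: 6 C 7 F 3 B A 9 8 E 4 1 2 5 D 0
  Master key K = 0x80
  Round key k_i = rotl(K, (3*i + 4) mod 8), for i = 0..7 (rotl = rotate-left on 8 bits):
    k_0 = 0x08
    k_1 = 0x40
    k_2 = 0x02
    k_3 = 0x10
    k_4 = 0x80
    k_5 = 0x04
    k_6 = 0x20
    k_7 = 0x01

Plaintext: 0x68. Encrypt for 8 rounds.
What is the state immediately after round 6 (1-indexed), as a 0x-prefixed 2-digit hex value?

s_0 = plaintext = 0x68
s_1 = Round(s_0, k_0) = 0x80
s_2 = Round(s_1, k_1) = 0x0E
s_3 = Round(s_2, k_2) = 0xE2
s_4 = Round(s_3, k_3) = 0x29
s_5 = Round(s_4, k_4) = 0x9C
s_6 = Round(s_5, k_5) = 0xC1
s_7 = Round(s_6, k_6) = 0x10
s_8 = Round(s_7, k_7) = 0x0D

0xC1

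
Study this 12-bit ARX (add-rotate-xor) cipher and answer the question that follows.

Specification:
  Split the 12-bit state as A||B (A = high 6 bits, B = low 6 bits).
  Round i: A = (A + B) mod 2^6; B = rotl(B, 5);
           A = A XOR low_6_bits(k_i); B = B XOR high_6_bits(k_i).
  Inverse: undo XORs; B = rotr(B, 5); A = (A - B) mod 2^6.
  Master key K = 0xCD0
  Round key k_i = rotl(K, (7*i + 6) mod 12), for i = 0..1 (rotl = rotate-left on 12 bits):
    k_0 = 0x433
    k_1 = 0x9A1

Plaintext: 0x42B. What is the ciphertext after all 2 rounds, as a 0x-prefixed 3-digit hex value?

s_0 = plaintext = 0x42B
s_1 = Round(s_0, k_0) = 0x225
s_2 = Round(s_1, k_1) = 0x314

0x314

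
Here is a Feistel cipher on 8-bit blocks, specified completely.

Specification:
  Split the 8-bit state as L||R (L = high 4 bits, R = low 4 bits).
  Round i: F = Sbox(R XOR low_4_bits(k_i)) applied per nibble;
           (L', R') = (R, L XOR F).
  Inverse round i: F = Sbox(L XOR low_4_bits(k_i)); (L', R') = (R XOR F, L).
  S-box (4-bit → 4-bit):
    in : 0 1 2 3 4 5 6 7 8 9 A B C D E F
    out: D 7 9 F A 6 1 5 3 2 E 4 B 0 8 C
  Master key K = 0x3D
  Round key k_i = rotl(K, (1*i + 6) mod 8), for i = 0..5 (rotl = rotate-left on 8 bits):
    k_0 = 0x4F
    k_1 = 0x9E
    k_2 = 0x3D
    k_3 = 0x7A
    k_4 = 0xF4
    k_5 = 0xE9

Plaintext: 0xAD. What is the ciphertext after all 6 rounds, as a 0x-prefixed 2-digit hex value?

s_0 = plaintext = 0xAD
s_1 = Round(s_0, k_0) = 0xD3
s_2 = Round(s_1, k_1) = 0x3D
s_3 = Round(s_2, k_2) = 0xDE
s_4 = Round(s_3, k_3) = 0xE7
s_5 = Round(s_4, k_4) = 0x71
s_6 = Round(s_5, k_5) = 0x14

0x14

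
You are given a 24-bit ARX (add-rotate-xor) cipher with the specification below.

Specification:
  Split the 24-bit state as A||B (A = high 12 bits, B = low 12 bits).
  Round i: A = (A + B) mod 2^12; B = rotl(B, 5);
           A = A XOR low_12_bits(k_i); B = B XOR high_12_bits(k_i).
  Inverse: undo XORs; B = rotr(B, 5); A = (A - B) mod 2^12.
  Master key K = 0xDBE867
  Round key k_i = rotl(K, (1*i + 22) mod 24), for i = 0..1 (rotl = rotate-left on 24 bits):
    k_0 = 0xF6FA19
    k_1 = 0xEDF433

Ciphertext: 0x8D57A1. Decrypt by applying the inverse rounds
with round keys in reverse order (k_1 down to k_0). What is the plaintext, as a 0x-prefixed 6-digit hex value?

s_0 = ciphertext = 0x8D57A1
s_1 = InvRound(s_0, k_1) = 0xD9BF4B
s_2 = InvRound(s_1, k_0) = 0x581201

0x581201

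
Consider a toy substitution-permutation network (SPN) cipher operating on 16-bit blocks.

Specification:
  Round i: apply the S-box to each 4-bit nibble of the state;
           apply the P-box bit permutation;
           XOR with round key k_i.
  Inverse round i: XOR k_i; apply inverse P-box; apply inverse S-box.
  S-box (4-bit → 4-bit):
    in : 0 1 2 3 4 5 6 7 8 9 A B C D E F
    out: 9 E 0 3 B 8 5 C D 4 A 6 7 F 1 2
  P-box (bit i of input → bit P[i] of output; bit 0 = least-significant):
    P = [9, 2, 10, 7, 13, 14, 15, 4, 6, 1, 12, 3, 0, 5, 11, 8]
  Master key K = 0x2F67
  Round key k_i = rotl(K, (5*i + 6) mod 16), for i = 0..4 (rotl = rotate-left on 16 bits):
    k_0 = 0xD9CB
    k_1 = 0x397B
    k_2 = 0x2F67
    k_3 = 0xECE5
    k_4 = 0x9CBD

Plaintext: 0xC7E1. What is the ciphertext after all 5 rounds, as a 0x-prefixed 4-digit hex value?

0x8363

s_0 = plaintext = 0xC7E1
s_1 = Round(s_0, k_0) = 0xE566
s_2 = Round(s_1, k_1) = 0x9F72
s_3 = Round(s_2, k_2) = 0xA775
s_4 = Round(s_3, k_3) = 0x7D5D
s_5 = Round(s_4, k_4) = 0x8363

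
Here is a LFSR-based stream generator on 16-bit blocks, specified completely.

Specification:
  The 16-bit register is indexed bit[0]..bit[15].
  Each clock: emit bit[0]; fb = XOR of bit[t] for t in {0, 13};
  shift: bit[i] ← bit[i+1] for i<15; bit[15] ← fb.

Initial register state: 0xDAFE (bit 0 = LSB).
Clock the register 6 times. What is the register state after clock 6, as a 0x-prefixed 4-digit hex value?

reg_0 = 0xDAFE
clock 1: out=0, reg = 0x6D7F
clock 2: out=1, reg = 0x36BF
clock 3: out=1, reg = 0x1B5F
clock 4: out=1, reg = 0x8DAF
clock 5: out=1, reg = 0xC6D7
clock 6: out=1, reg = 0xE36B

0xE36B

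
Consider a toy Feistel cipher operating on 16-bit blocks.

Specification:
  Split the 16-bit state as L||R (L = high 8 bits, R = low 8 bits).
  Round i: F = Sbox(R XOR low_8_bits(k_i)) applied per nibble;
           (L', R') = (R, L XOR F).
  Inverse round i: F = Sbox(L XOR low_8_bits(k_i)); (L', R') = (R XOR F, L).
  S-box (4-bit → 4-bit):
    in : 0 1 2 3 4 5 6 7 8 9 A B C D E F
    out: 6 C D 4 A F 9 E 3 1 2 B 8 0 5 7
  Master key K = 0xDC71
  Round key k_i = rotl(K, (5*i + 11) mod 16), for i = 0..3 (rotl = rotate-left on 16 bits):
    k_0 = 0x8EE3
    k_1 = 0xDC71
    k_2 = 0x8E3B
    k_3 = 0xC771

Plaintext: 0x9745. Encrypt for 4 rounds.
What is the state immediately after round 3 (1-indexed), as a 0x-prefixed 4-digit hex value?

s_0 = plaintext = 0x9745
s_1 = Round(s_0, k_0) = 0x45BE
s_2 = Round(s_1, k_1) = 0xBEC2
s_3 = Round(s_2, k_2) = 0xC2CF
s_4 = Round(s_3, k_3) = 0xCF77

0xC2CF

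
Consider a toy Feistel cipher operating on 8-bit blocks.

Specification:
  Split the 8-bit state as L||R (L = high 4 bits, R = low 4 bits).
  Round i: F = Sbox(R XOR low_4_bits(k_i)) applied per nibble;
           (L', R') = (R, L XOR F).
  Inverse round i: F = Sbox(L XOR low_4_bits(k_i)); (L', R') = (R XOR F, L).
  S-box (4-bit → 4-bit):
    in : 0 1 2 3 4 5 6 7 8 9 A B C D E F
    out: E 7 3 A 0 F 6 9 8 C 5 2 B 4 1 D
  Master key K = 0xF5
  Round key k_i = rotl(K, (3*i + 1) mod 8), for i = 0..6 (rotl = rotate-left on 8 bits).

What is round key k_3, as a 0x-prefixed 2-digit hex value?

K = 0xF5
k_0 = rotl(K, (3*0+1) mod 8) = rotl(K, 1) = 0xEB
k_1 = rotl(K, (3*1+1) mod 8) = rotl(K, 4) = 0x5F
k_2 = rotl(K, (3*2+1) mod 8) = rotl(K, 7) = 0xFA
k_3 = rotl(K, (3*3+1) mod 8) = rotl(K, 2) = 0xD7

0xD7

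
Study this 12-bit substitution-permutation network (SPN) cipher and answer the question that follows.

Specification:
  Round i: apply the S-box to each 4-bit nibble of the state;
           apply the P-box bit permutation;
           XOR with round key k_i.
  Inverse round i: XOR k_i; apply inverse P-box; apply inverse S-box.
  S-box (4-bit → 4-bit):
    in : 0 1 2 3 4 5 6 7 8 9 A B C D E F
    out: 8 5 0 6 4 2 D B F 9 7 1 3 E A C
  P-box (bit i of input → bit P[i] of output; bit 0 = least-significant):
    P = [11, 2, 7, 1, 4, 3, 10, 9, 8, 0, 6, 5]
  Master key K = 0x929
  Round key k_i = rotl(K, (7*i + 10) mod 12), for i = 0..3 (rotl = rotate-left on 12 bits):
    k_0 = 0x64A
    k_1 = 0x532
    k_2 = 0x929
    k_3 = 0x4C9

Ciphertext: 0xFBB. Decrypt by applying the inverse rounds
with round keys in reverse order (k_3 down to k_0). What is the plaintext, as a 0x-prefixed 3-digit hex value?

0xA10

s_0 = ciphertext = 0xFBB
s_1 = InvRound(s_0, k_3) = 0x699
s_2 = InvRound(s_1, k_2) = 0x961
s_3 = InvRound(s_2, k_1) = 0x319
s_4 = InvRound(s_3, k_0) = 0xA10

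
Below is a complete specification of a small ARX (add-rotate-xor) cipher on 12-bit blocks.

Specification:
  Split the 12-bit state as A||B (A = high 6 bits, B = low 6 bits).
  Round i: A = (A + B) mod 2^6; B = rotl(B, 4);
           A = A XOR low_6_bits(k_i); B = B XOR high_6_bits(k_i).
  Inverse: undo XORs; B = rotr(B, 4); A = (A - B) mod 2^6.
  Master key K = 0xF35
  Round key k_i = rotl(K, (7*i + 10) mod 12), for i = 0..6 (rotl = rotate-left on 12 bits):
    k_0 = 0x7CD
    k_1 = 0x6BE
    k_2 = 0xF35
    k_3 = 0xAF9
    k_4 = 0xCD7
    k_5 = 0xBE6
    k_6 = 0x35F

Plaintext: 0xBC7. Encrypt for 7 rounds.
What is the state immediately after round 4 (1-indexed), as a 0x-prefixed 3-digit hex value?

s_0 = plaintext = 0xBC7
s_1 = Round(s_0, k_0) = 0xEEE
s_2 = Round(s_1, k_1) = 0x5F1
s_3 = Round(s_2, k_2) = 0xF60
s_4 = Round(s_3, k_3) = 0x923
s_5 = Round(s_4, k_4) = 0x40B
s_6 = Round(s_5, k_5) = 0xF5D
s_7 = Round(s_6, k_6) = 0x15A

0x923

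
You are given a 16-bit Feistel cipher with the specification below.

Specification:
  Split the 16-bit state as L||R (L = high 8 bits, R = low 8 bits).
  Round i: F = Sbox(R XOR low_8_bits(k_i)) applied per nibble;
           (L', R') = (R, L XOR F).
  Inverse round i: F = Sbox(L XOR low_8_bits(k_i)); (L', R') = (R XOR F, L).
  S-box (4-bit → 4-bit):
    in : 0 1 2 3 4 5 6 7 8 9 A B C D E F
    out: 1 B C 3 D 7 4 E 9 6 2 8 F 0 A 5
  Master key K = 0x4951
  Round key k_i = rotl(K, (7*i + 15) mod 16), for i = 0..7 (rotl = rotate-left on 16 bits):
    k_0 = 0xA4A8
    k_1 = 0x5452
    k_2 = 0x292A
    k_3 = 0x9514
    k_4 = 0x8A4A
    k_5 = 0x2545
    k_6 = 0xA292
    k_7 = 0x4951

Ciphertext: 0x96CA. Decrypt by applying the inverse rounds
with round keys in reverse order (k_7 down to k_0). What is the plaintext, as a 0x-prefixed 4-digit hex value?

s_0 = ciphertext = 0x96CA
s_1 = InvRound(s_0, k_7) = 0x3496
s_2 = InvRound(s_1, k_6) = 0xB234
s_3 = InvRound(s_2, k_5) = 0x6AB2
s_4 = InvRound(s_3, k_4) = 0x736A
s_5 = InvRound(s_4, k_3) = 0x2473
s_6 = InvRound(s_5, k_2) = 0x6924
s_7 = InvRound(s_6, k_1) = 0x1C69
s_8 = InvRound(s_7, k_0) = 0xE41C

0xE41C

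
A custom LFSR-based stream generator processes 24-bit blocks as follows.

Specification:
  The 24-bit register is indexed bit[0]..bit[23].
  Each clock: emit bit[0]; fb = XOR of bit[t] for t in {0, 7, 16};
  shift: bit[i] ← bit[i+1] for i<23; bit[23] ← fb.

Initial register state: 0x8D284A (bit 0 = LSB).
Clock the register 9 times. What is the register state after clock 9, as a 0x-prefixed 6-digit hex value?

reg_0 = 0x8D284A
clock 1: out=0, reg = 0xC69425
clock 2: out=1, reg = 0xE34A12
clock 3: out=0, reg = 0xF1A509
clock 4: out=1, reg = 0x78D284
clock 5: out=0, reg = 0xBC6942
clock 6: out=0, reg = 0x5E34A1
clock 7: out=1, reg = 0x2F1A50
clock 8: out=0, reg = 0x978D28
clock 9: out=0, reg = 0xCBC694

0xCBC694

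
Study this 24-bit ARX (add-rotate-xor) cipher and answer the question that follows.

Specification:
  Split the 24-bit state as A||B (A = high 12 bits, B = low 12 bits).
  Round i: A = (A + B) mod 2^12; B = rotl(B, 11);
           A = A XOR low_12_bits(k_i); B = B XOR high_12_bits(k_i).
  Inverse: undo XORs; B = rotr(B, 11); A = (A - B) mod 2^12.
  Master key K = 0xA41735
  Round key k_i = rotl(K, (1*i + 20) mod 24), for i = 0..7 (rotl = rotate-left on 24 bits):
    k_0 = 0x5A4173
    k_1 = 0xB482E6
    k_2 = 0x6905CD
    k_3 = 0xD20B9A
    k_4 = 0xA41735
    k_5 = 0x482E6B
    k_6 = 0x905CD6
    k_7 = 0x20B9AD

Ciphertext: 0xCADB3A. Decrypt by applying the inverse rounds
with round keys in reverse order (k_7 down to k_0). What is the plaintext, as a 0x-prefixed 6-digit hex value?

s_0 = ciphertext = 0xCADB3A
s_1 = InvRound(s_0, k_7) = 0x29D263
s_2 = InvRound(s_1, k_6) = 0x77E6CD
s_3 = InvRound(s_2, k_5) = 0x47749E
s_4 = InvRound(s_3, k_4) = 0x583DBF
s_5 = InvRound(s_4, k_3) = 0xCDB13E
s_6 = InvRound(s_5, k_2) = 0x9BAF5C
s_7 = InvRound(s_6, k_1) = 0x334828
s_8 = InvRound(s_7, k_0) = 0x72EB19

0x72EB19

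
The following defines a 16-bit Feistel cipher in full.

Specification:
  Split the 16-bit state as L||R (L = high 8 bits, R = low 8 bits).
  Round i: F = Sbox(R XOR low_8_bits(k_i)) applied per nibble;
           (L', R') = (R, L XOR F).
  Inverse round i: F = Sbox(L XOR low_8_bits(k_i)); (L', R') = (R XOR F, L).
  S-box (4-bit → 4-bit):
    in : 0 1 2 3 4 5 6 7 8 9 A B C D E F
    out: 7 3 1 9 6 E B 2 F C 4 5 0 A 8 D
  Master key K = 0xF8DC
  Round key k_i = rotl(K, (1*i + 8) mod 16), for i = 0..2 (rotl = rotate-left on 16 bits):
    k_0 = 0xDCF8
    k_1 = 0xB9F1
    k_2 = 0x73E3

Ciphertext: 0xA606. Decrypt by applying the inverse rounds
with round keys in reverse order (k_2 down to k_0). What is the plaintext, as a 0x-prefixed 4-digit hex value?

s_0 = ciphertext = 0xA606
s_1 = InvRound(s_0, k_2) = 0x68A6
s_2 = InvRound(s_1, k_1) = 0x6A68
s_3 = InvRound(s_2, k_0) = 0xA96A

0xA96A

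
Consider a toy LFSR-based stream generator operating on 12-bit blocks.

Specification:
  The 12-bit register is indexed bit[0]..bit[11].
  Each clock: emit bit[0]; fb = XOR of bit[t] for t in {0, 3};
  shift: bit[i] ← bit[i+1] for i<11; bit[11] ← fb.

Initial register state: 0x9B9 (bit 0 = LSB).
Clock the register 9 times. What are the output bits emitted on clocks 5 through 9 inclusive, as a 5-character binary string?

11011

reg_0 = 0x9B9
clock 1: out=1, reg = 0x4DC
clock 2: out=0, reg = 0xA6E
clock 3: out=0, reg = 0xD37
clock 4: out=1, reg = 0xE9B
clock 5: out=1, reg = 0x74D
clock 6: out=1, reg = 0x3A6
clock 7: out=0, reg = 0x1D3
clock 8: out=1, reg = 0x8E9
clock 9: out=1, reg = 0x474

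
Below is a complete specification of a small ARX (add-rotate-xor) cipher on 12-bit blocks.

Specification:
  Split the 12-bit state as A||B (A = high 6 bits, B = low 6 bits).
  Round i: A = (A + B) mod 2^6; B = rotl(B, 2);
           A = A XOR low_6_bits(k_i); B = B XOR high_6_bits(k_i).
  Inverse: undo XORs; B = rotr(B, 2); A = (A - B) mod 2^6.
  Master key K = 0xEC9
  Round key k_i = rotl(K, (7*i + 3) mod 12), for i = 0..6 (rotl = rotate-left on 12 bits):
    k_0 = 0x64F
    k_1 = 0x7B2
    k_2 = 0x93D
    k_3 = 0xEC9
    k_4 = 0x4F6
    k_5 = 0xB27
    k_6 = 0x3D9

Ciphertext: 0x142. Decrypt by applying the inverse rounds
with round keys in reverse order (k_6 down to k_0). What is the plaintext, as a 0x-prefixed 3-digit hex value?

0xFC7

s_0 = ciphertext = 0x142
s_1 = InvRound(s_0, k_6) = 0x253
s_2 = InvRound(s_1, k_5) = 0xBFF
s_3 = InvRound(s_2, k_4) = 0x38B
s_4 = InvRound(s_3, k_3) = 0xECC
s_5 = InvRound(s_4, k_2) = 0xF0A
s_6 = InvRound(s_5, k_1) = 0x245
s_7 = InvRound(s_6, k_0) = 0xFC7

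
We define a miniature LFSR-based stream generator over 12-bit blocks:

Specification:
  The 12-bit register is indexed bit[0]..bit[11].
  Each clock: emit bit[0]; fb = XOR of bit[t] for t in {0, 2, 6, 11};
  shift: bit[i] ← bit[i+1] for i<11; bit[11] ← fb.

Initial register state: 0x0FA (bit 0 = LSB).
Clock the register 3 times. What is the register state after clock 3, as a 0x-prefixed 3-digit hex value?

0xA1F

reg_0 = 0x0FA
clock 1: out=0, reg = 0x87D
clock 2: out=1, reg = 0x43E
clock 3: out=0, reg = 0xA1F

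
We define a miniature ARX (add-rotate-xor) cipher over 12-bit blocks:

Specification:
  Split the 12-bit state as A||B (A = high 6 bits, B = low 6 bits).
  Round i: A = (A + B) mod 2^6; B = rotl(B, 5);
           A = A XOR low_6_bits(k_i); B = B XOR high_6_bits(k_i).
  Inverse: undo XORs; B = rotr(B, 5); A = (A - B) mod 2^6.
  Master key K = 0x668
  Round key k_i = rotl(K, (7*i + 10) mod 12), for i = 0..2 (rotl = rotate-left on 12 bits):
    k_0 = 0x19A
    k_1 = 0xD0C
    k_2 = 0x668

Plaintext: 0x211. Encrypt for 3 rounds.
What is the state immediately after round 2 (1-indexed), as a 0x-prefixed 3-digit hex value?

s_0 = plaintext = 0x211
s_1 = Round(s_0, k_0) = 0x0EE
s_2 = Round(s_1, k_1) = 0xF63
s_3 = Round(s_2, k_2) = 0x228

0xF63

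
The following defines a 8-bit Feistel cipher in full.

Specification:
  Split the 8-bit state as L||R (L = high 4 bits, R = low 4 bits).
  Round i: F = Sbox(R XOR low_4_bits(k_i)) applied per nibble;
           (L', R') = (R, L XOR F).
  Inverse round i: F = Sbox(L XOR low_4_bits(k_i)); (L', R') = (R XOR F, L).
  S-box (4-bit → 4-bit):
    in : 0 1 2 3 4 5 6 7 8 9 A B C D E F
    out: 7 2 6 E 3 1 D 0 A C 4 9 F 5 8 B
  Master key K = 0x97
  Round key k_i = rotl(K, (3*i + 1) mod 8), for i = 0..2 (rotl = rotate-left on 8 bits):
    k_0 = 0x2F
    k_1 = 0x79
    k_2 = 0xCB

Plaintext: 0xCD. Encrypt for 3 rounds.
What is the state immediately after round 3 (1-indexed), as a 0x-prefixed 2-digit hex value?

s_0 = plaintext = 0xCD
s_1 = Round(s_0, k_0) = 0xDA
s_2 = Round(s_1, k_1) = 0xA3
s_3 = Round(s_2, k_2) = 0x30

0x30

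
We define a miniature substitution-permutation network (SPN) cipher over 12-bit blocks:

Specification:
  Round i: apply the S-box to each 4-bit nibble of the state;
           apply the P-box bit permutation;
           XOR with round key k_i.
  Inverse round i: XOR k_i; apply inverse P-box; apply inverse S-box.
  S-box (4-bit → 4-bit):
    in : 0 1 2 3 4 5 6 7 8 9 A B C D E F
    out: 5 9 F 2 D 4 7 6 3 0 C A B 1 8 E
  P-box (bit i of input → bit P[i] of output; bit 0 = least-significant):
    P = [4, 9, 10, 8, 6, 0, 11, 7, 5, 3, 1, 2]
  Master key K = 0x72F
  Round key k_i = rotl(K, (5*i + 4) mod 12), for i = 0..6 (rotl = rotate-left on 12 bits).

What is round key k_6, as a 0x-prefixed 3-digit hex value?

K = 0x72F
k_0 = rotl(K, (5*0+4) mod 12) = rotl(K, 4) = 0x2F7
k_1 = rotl(K, (5*1+4) mod 12) = rotl(K, 9) = 0xEE5
k_2 = rotl(K, (5*2+4) mod 12) = rotl(K, 2) = 0xCBD
k_3 = rotl(K, (5*3+4) mod 12) = rotl(K, 7) = 0x7B9
k_4 = rotl(K, (5*4+4) mod 12) = rotl(K, 0) = 0x72F
k_5 = rotl(K, (5*5+4) mod 12) = rotl(K, 5) = 0x5EE
k_6 = rotl(K, (5*6+4) mod 12) = rotl(K, 10) = 0xDCB

0xDCB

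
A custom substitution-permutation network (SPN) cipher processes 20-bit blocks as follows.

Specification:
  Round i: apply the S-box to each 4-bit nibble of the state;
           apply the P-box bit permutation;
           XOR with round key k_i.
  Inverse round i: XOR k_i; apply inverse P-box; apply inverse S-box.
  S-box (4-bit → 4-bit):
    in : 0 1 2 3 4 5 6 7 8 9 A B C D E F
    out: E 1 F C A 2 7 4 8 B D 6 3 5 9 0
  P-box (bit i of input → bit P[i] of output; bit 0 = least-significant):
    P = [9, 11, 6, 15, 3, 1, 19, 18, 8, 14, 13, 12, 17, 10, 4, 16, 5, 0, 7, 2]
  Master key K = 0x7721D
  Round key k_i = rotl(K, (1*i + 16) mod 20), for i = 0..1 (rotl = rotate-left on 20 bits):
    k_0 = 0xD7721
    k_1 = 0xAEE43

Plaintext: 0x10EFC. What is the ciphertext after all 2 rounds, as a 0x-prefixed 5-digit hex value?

0x8F87A

s_0 = plaintext = 0x10EFC
s_1 = Round(s_0, k_0) = 0xC6811
s_2 = Round(s_1, k_1) = 0x8F87A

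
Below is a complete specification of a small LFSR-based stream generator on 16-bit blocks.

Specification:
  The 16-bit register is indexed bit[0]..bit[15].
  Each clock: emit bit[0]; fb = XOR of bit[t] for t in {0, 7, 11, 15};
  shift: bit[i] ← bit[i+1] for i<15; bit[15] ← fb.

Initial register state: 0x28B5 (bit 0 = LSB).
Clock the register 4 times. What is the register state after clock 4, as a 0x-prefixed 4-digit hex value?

0xF28B

reg_0 = 0x28B5
clock 1: out=1, reg = 0x945A
clock 2: out=0, reg = 0xCA2D
clock 3: out=1, reg = 0xE516
clock 4: out=0, reg = 0xF28B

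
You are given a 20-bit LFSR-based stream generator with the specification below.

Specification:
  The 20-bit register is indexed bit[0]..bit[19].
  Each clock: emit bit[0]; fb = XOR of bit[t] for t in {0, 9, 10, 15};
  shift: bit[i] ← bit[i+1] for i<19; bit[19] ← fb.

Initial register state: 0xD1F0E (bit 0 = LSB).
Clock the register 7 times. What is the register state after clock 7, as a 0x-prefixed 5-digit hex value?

reg_0 = 0xD1F0E
clock 1: out=0, reg = 0x68F87
clock 2: out=1, reg = 0x347C3
clock 3: out=1, reg = 0x9A3E1
clock 4: out=1, reg = 0xCD1F0
clock 5: out=0, reg = 0xE68F8
clock 6: out=0, reg = 0x7347C
clock 7: out=0, reg = 0xB9A3E

0xB9A3E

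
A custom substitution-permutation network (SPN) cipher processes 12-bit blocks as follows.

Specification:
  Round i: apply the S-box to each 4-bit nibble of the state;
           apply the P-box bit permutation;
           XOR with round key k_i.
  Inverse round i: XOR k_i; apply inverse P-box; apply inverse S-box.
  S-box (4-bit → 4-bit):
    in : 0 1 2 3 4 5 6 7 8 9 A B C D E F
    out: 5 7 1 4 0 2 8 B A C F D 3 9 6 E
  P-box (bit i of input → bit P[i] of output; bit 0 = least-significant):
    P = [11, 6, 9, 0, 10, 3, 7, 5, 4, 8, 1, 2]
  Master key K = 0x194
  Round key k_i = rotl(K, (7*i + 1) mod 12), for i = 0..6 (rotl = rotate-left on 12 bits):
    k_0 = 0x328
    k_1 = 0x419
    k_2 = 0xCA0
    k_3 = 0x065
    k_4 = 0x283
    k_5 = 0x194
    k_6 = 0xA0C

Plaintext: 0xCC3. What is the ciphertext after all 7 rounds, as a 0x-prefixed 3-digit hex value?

s_0 = plaintext = 0xCC3
s_1 = Round(s_0, k_0) = 0x430
s_2 = Round(s_1, k_1) = 0xE99
s_3 = Round(s_2, k_2) = 0xF03
s_4 = Round(s_3, k_3) = 0x7E3
s_5 = Round(s_4, k_4) = 0x11F
s_6 = Round(s_5, k_5) = 0x64F
s_7 = Round(s_6, k_6) = 0x849

0x849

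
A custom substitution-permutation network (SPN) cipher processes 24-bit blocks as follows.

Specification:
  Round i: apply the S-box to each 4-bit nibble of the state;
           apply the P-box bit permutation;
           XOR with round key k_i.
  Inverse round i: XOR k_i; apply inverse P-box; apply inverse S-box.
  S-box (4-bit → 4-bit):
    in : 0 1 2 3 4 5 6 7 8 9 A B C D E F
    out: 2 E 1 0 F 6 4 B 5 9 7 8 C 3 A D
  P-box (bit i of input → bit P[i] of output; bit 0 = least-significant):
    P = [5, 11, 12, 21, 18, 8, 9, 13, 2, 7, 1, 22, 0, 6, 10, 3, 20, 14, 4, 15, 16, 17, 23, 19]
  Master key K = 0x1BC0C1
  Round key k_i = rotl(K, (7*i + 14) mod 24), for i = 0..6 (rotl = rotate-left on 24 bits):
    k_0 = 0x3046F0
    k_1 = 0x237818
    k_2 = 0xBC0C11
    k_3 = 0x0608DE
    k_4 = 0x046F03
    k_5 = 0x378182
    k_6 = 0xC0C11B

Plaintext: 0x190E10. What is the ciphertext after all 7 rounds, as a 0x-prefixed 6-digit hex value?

0xE24476

s_0 = plaintext = 0x190E10
s_1 = Round(s_0, k_0) = 0xEAED30
s_2 = Round(s_1, k_1) = 0x3930C4
s_3 = Round(s_2, k_2) = 0x8CB6B1
s_4 = Round(s_3, k_3) = 0xA7B0C4
s_5 = Round(s_4, k_4) = 0xB795AB
s_6 = Round(s_5, k_5) = 0x0B4209
s_7 = Round(s_6, k_6) = 0xE24476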